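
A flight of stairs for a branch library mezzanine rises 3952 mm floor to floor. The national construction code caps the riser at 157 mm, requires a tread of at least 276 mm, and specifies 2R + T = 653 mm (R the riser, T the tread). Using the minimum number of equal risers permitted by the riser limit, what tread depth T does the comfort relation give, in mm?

At most 157 each: 3952/157 = 25.17, giving 26 risers.
Riser R = 3952 / 26 = 152 mm, within the 157 mm limit.
From 2R + T = 653: T = 653 − 304 = 349 mm.

349 mm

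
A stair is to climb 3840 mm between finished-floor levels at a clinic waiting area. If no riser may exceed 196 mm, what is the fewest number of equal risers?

At most 196 each: 3840/196 = 19.59, giving 20 risers.

20 risers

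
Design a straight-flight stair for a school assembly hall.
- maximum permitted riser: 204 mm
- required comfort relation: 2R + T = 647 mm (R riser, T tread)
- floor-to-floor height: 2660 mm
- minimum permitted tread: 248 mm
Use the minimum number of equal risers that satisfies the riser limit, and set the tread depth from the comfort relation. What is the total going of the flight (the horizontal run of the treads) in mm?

3471 mm

⌈2660/204⌉ = 14 risers.
Riser R = 2660 / 14 = 190 mm, within the 204 mm limit.
From 2R + T = 647: T = 647 − 380 = 267 mm.
Going = (14 − 1) × 267 = 3471 mm.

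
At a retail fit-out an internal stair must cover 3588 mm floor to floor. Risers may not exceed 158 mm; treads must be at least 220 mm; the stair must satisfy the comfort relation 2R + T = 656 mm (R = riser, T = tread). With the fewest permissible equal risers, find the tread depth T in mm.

344 mm

At most 158 each: 3588/158 = 22.71, giving 23 risers.
R = 3588 ÷ 23 = 156 mm.
Tread T = 656 − 2 × 156 = 344 mm (≥ 220 mm).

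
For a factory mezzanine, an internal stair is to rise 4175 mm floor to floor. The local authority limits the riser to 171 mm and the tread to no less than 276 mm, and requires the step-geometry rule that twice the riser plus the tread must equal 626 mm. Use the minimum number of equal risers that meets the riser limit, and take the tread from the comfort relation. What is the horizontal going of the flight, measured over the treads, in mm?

7008 mm

At most 171 each: 4175/171 = 24.42, giving 25 risers.
Each riser is 4175/25 = 167 mm (≤ 171 mm).
T = 626 − 2·167 = 292 mm, which satisfies the 276 mm minimum.
25 risers give 24 treads; going = 24 × 292 = 7008 mm.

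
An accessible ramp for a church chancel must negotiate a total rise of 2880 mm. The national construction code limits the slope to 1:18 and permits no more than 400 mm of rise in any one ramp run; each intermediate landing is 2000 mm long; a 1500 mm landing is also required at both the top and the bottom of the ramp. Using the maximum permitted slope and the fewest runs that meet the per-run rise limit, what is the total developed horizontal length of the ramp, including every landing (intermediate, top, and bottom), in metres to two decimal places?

68.84 m

⌈2880/400⌉ = 8 ramp runs. That means 7 intermediate landings.
Ramp run (horizontal) at 1:18: 2880 × 18 = 51840 mm.
Intermediate landings: 7 × 2000 = 14000 mm.
Top and bottom landings: 2 × 1500 = 3000 mm.
Total = 51840 + 14000 + 3000 = 68840 mm.
= 68.84 m.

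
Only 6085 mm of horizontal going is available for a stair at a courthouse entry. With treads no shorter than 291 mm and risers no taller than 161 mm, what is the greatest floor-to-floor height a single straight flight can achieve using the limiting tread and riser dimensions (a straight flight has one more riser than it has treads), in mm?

6085 / 291 = 20.91, so 20 treads fit.
Risers = treads + 1 = 21.
Maximum height = 21 × 161 = 3381 mm.

3381 mm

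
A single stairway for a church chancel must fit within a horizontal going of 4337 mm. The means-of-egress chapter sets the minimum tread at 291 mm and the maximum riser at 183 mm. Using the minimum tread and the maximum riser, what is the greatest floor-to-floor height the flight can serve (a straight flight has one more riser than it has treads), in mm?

2745 mm

4337 / 291 = 14.90, so 14 treads fit.
Risers = treads + 1 = 15.
Maximum height = 15 × 183 = 2745 mm.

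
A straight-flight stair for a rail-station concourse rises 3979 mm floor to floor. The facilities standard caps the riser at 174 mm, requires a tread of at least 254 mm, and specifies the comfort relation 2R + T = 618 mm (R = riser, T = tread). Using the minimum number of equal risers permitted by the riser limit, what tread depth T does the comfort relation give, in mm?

3979 / 174 = 22.868 → round up to 23 risers.
Riser R = 3979 / 23 = 173 mm, within the 174 mm limit.
From 2R + T = 618: T = 618 − 346 = 272 mm.

272 mm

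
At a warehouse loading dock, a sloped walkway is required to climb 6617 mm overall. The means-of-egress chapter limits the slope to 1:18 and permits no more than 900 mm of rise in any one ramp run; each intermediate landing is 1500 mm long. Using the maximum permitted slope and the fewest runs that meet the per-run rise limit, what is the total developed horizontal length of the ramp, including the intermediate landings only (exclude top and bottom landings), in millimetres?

129606 mm

6617 / 900 = 7.352 → round up to 8 ramp runs. That means 7 intermediate landings.
Ramp run (horizontal) at 1:18: 6617 × 18 = 119106 mm.
Intermediate landings: 7 × 1500 = 10500 mm.
Developed length = 119106 + 10500 = 129606 mm.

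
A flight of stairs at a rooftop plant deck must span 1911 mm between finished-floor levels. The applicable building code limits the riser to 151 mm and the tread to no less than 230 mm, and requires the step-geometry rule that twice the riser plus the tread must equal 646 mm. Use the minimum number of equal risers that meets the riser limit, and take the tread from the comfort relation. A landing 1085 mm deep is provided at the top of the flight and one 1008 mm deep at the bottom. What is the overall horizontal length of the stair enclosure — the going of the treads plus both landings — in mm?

6317 mm

⌈1911/151⌉ = 13 risers.
Each riser is 1911/13 = 147 mm (≤ 151 mm).
From 2R + T = 646: T = 646 − 294 = 352 mm.
Treads = 13 − 1 = 12; going = 12 × 352 = 4224 mm.
Add landings: 4224 + 1085 + 1008 = 6317 mm.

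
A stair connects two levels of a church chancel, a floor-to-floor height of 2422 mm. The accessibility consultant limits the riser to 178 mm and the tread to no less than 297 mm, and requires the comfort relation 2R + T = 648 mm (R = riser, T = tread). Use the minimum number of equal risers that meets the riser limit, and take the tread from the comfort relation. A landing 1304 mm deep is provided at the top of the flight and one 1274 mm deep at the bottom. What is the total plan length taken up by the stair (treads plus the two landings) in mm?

6504 mm

⌈2422/178⌉ = 14 risers.
Each riser is 2422/14 = 173 mm (≤ 178 mm).
From 2R + T = 648: T = 648 − 346 = 302 mm.
Treads = 14 − 1 = 13; going = 13 × 302 = 3926 mm.
Add landings: 3926 + 1304 + 1274 = 6504 mm.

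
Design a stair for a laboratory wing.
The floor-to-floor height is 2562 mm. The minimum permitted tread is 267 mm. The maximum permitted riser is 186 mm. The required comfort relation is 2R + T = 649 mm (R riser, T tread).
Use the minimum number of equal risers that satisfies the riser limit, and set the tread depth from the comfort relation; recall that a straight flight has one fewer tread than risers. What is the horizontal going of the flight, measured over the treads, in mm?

2562 / 186 = 13.774 → round up to 14 risers.
Riser R = 2562 / 14 = 183 mm, within the 186 mm limit.
T = 649 − 2·183 = 283 mm, which satisfies the 267 mm minimum.
Treads = 14 − 1 = 13; going = 13 × 283 = 3679 mm.

3679 mm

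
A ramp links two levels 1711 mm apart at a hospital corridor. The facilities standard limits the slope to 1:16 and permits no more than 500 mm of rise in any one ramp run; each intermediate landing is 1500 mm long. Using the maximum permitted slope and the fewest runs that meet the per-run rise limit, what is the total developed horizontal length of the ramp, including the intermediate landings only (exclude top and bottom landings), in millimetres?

31876 mm

⌈1711/500⌉ = 4 ramp runs. That means 3 intermediate landings.
Ramp run (horizontal) at 1:16: 1711 × 16 = 27376 mm.
3 intermediate landings contribute 3 × 1500 = 4500 mm.
Total developed length = 27376 + 4500 = 31876 mm.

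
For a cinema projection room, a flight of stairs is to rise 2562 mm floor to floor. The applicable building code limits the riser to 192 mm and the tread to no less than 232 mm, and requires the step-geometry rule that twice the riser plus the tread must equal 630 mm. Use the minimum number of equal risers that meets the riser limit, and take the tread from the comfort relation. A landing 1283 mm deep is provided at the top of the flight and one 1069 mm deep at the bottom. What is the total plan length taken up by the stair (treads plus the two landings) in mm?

5784 mm

⌈2562/192⌉ = 14 risers.
Each riser is 2562/14 = 183 mm (≤ 192 mm).
T = 630 − 2·183 = 264 mm, which satisfies the 232 mm minimum.
Going = (14 − 1) × 264 = 3432 mm.
Enclosure = 3432 + 1283 + 1069 = 5784 mm.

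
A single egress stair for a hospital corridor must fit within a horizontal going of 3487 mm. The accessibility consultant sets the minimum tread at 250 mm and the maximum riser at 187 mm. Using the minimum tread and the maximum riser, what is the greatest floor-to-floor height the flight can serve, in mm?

3487 / 250 = 13.95, so 13 treads fit.
Risers = treads + 1 = 14.
Maximum height = 14 × 187 = 2618 mm.

2618 mm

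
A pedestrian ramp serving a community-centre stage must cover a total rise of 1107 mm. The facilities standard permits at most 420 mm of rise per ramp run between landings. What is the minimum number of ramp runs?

At most 420 each: 1107/420 = 2.64, giving 3 ramp runs.

3 runs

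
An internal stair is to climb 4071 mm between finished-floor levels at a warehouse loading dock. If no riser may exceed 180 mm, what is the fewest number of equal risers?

23 risers

⌈4071/180⌉ = 23 risers.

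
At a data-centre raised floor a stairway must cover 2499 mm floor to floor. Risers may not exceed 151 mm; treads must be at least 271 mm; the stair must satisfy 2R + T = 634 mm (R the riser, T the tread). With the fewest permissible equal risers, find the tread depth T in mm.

340 mm

⌈2499/151⌉ = 17 risers.
Each riser is 2499/17 = 147 mm (≤ 151 mm).
T = 634 − 2·147 = 340 mm, which satisfies the 271 mm minimum.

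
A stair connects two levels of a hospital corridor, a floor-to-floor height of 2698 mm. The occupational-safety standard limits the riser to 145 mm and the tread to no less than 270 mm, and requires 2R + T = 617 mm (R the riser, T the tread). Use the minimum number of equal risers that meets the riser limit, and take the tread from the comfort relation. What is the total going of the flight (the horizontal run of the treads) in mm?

2698 / 145 = 18.61, so 19 risers are needed.
Each riser is 2698/19 = 142 mm (≤ 145 mm).
From 2R + T = 617: T = 617 − 284 = 333 mm.
Treads = 19 − 1 = 18; going = 18 × 333 = 5994 mm.

5994 mm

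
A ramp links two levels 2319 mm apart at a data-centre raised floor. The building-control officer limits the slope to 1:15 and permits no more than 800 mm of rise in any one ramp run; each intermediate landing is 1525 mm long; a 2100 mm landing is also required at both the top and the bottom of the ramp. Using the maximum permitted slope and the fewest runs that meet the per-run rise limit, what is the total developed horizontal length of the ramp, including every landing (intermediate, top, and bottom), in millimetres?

⌈2319/800⌉ = 3 ramp runs. That means 2 intermediate landings.
Ramp run (horizontal) at 1:15: 2319 × 15 = 34785 mm.
2 intermediate landings contribute 2 × 1525 = 3050 mm.
Top and bottom landings: 2 × 2100 = 4200 mm.
Total = 34785 + 3050 + 4200 = 42035 mm.

42035 mm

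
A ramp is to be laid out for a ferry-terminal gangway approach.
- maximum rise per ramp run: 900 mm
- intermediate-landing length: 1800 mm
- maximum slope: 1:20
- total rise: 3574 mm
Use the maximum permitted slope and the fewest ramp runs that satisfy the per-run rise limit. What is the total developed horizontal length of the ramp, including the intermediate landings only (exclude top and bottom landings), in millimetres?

76880 mm

At most 900 each: 3574/900 = 3.97, giving 4 ramp runs. That means 3 intermediate landings.
Horizontal run for 3574 mm of rise at 1:20 is 3574 × 20 = 71480 mm.
3 intermediate landings contribute 3 × 1800 = 5400 mm.
Total developed length = 71480 + 5400 = 76880 mm.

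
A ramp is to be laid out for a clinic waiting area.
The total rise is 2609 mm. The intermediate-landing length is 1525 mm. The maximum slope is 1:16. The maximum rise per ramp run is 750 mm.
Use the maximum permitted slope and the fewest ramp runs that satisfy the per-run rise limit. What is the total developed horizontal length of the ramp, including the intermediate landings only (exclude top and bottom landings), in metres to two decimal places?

46.32 m

At most 750 each: 2609/750 = 3.48, giving 4 ramp runs. That means 3 intermediate landings.
Horizontal run for 2609 mm of rise at 1:16 is 2609 × 16 = 41744 mm.
3 intermediate landings contribute 3 × 1525 = 4575 mm.
Developed length = 41744 + 4575 = 46319 mm.
= 46.32 m.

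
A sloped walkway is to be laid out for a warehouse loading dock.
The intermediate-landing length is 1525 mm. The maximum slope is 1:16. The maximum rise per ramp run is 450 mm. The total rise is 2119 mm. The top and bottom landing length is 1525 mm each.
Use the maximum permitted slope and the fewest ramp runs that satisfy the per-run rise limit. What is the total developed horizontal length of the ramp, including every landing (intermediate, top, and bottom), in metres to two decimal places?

2119 / 450 = 4.71, so 5 ramp runs are needed. That means 4 intermediate landings.
Horizontal run for 2119 mm of rise at 1:16 is 2119 × 16 = 33904 mm.
4 intermediate landings contribute 4 × 1525 = 6100 mm.
Top and bottom landings: 2 × 1525 = 3050 mm.
Total = 33904 + 6100 + 3050 = 43054 mm.
= 43.05 m.

43.05 m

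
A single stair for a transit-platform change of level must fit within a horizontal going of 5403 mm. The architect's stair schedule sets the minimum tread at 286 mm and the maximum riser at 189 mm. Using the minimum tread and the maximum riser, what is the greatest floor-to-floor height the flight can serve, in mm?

3591 mm

Treads that fit: ⌊5403 / 286⌋ = 18.
Risers = treads + 1 = 19.
Maximum height = 19 × 189 = 3591 mm.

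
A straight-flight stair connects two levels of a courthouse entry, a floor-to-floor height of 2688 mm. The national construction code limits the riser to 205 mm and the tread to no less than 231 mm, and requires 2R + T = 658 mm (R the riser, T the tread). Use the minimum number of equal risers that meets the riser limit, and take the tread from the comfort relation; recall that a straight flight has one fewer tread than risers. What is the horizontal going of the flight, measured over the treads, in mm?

2688 / 205 = 13.112 → round up to 14 risers.
R = 2688 ÷ 14 = 192 mm.
T = 658 − 2·192 = 274 mm, which satisfies the 231 mm minimum.
Going = (14 − 1) × 274 = 3562 mm.

3562 mm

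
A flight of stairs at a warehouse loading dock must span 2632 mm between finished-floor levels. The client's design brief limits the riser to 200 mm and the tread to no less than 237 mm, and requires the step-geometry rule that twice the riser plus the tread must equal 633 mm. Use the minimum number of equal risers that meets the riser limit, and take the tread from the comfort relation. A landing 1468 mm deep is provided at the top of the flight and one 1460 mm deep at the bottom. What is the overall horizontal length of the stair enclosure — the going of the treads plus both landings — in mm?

2632 / 200 = 13.16, so 14 risers are needed.
Each riser is 2632/14 = 188 mm (≤ 200 mm).
T = 633 − 2·188 = 257 mm, which satisfies the 237 mm minimum.
Treads = 14 − 1 = 13; going = 13 × 257 = 3341 mm.
Enclosure = 3341 + 1468 + 1460 = 6269 mm.

6269 mm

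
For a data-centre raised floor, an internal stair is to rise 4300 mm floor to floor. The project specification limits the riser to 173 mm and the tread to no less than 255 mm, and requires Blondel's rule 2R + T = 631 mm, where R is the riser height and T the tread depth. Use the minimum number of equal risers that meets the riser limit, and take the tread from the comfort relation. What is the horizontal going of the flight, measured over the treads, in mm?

4300 / 173 = 24.855 → round up to 25 risers.
Riser R = 4300 / 25 = 172 mm, within the 173 mm limit.
Tread T = 631 − 2 × 172 = 287 mm (≥ 255 mm).
Treads = 25 − 1 = 24; going = 24 × 287 = 6888 mm.

6888 mm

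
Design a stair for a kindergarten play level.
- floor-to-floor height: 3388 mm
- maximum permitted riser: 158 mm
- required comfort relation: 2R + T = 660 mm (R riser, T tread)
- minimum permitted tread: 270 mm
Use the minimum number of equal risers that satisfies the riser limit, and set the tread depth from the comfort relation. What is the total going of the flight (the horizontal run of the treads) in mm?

At most 158 each: 3388/158 = 21.44, giving 22 risers.
Each riser is 3388/22 = 154 mm (≤ 158 mm).
From 2R + T = 660: T = 660 − 308 = 352 mm.
22 risers give 21 treads; going = 21 × 352 = 7392 mm.

7392 mm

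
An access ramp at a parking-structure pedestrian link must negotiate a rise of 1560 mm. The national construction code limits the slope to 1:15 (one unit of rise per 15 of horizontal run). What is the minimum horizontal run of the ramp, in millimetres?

Run = rise × 15 = 1560 × 15 = 23400 mm.

23400 mm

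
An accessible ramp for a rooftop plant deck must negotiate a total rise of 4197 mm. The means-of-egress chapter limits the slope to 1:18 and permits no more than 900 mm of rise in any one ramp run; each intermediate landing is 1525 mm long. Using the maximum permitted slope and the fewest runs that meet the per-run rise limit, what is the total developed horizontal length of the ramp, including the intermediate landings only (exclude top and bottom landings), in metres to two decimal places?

81.65 m

4197 / 900 = 4.663 → round up to 5 ramp runs. That means 4 intermediate landings.
Horizontal run for 4197 mm of rise at 1:18 is 4197 × 18 = 75546 mm.
Intermediate landings: 4 × 1525 = 6100 mm.
Total developed length = 75546 + 6100 = 81646 mm.
= 81.65 m.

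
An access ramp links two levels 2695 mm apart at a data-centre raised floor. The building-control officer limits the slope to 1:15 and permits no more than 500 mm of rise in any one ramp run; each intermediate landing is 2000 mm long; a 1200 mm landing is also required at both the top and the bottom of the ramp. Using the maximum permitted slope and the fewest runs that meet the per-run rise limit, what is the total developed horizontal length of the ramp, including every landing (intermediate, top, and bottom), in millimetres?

2695 / 500 = 5.39, so 6 ramp runs are needed. That means 5 intermediate landings.
Horizontal run for 2695 mm of rise at 1:15 is 2695 × 15 = 40425 mm.
5 intermediate landings contribute 5 × 2000 = 10000 mm.
Top and bottom landings: 2 × 1200 = 2400 mm.
Total = 40425 + 10000 + 2400 = 52825 mm.

52825 mm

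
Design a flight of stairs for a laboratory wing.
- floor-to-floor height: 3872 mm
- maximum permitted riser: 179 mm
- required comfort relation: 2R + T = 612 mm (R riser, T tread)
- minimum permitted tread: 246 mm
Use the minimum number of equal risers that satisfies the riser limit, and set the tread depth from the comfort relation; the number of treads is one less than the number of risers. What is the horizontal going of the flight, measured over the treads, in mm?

5460 mm

At most 179 each: 3872/179 = 21.63, giving 22 risers.
Riser R = 3872 / 22 = 176 mm, within the 179 mm limit.
From 2R + T = 612: T = 612 − 352 = 260 mm.
Treads = 22 − 1 = 21; going = 21 × 260 = 5460 mm.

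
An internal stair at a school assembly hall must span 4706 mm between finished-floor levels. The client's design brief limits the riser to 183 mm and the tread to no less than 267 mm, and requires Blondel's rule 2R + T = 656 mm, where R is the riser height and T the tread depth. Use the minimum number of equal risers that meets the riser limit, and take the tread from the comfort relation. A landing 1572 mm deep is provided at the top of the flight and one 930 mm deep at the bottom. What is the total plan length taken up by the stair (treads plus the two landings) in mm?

At most 183 each: 4706/183 = 25.72, giving 26 risers.
Each riser is 4706/26 = 181 mm (≤ 183 mm).
From 2R + T = 656: T = 656 − 362 = 294 mm.
26 risers give 25 treads; going = 25 × 294 = 7350 mm.
Add landings: 7350 + 1572 + 930 = 9852 mm.

9852 mm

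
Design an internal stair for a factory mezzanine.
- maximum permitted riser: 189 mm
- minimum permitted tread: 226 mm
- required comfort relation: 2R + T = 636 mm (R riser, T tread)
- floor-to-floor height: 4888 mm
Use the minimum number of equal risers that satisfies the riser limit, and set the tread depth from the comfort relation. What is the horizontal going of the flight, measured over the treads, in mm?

6500 mm

⌈4888/189⌉ = 26 risers.
Each riser is 4888/26 = 188 mm (≤ 189 mm).
From 2R + T = 636: T = 636 − 376 = 260 mm.
Treads = 26 − 1 = 25; going = 25 × 260 = 6500 mm.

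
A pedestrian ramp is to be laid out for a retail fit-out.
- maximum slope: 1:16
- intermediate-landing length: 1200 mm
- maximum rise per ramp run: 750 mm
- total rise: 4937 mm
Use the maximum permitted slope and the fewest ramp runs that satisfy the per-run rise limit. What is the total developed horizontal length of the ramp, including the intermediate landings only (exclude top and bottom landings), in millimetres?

86192 mm

At most 750 each: 4937/750 = 6.58, giving 7 ramp runs. That means 6 intermediate landings.
Horizontal run for 4937 mm of rise at 1:16 is 4937 × 16 = 78992 mm.
Intermediate landings: 6 × 1200 = 7200 mm.
Total developed length = 78992 + 7200 = 86192 mm.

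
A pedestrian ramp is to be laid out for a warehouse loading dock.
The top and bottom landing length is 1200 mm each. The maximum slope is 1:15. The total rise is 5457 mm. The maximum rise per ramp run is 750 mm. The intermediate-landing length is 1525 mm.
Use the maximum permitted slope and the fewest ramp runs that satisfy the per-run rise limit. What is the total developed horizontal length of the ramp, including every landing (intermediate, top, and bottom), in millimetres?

5457 / 750 = 7.276 → round up to 8 ramp runs. That means 7 intermediate landings.
Ramp run (horizontal) at 1:15: 5457 × 15 = 81855 mm.
7 intermediate landings contribute 7 × 1525 = 10675 mm.
Top and bottom landings: 2 × 1200 = 2400 mm.
Total = 81855 + 10675 + 2400 = 94930 mm.

94930 mm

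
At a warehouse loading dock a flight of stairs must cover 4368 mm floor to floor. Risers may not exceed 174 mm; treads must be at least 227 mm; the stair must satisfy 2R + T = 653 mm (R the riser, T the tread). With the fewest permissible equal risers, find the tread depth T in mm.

4368 / 174 = 25.10, so 26 risers are needed.
Riser R = 4368 / 26 = 168 mm, within the 174 mm limit.
From 2R + T = 653: T = 653 − 336 = 317 mm.

317 mm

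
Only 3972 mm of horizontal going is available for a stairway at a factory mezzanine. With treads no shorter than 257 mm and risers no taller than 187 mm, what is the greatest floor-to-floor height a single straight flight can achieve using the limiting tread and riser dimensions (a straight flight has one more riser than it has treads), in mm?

Treads that fit: ⌊3972 / 257⌋ = 15.
Risers = treads + 1 = 16.
Maximum height = 16 × 187 = 2992 mm.

2992 mm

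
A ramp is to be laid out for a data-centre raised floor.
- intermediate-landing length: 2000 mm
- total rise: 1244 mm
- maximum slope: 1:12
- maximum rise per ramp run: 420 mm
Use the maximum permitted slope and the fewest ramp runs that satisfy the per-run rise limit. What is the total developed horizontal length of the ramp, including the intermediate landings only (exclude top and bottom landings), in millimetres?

18928 mm

1244 / 420 = 2.962 → round up to 3 ramp runs. That means 2 intermediate landings.
Ramp run (horizontal) at 1:12: 1244 × 12 = 14928 mm.
2 intermediate landings contribute 2 × 2000 = 4000 mm.
Total developed length = 14928 + 4000 = 18928 mm.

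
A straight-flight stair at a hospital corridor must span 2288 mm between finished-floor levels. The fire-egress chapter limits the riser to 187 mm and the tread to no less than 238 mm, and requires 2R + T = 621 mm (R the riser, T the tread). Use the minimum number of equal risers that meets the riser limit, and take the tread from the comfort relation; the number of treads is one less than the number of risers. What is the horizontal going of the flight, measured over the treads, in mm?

3228 mm

2288 / 187 = 12.24, so 13 risers are needed.
Riser R = 2288 / 13 = 176 mm, within the 187 mm limit.
T = 621 − 2·176 = 269 mm, which satisfies the 238 mm minimum.
13 risers give 12 treads; going = 12 × 269 = 3228 mm.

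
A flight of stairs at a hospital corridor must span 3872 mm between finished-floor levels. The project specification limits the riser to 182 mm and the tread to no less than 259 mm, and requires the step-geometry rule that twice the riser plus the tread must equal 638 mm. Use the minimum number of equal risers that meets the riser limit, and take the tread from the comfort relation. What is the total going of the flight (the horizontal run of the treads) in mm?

At most 182 each: 3872/182 = 21.27, giving 22 risers.
Each riser is 3872/22 = 176 mm (≤ 182 mm).
Tread T = 638 − 2 × 176 = 286 mm (≥ 259 mm).
Treads = 22 − 1 = 21; going = 21 × 286 = 6006 mm.

6006 mm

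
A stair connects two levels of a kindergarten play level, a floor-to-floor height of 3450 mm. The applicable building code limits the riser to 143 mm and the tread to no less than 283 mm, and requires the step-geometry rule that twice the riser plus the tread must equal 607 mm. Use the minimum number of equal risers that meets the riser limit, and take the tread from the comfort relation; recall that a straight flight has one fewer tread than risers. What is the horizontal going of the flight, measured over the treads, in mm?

7944 mm

3450 / 143 = 24.126 → round up to 25 risers.
Riser R = 3450 / 25 = 138 mm, within the 143 mm limit.
T = 607 − 2·138 = 331 mm, which satisfies the 283 mm minimum.
Treads = 25 − 1 = 24; going = 24 × 331 = 7944 mm.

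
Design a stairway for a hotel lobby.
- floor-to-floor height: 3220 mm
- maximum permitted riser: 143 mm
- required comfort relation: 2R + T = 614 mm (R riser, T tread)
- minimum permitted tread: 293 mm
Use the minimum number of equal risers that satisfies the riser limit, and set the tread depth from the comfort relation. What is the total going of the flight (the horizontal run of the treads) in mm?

At most 143 each: 3220/143 = 22.52, giving 23 risers.
Riser R = 3220 / 23 = 140 mm, within the 143 mm limit.
T = 614 − 2·140 = 334 mm, which satisfies the 293 mm minimum.
Going = (23 − 1) × 334 = 7348 mm.

7348 mm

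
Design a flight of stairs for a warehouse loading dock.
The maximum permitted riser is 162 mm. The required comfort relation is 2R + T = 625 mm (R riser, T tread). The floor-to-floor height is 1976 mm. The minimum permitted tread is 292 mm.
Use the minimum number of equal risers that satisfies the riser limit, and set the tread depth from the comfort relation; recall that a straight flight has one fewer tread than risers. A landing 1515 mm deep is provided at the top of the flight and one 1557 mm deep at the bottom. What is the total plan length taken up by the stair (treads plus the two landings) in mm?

6924 mm

1976 / 162 = 12.20, so 13 risers are needed.
R = 1976 ÷ 13 = 152 mm.
T = 625 − 2·152 = 321 mm, which satisfies the 292 mm minimum.
Treads = 13 − 1 = 12; going = 12 × 321 = 3852 mm.
Enclosure = 3852 + 1515 + 1557 = 6924 mm.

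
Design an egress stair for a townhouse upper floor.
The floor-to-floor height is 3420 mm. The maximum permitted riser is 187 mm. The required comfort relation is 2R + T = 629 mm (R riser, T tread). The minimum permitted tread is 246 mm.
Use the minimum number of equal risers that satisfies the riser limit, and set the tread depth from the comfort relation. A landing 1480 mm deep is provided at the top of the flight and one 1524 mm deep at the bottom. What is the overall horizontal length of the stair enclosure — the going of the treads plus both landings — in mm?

7846 mm

3420 / 187 = 18.289 → round up to 19 risers.
Riser R = 3420 / 19 = 180 mm, within the 187 mm limit.
Tread T = 629 − 2 × 180 = 269 mm (≥ 246 mm).
19 risers give 18 treads; going = 18 × 269 = 4842 mm.
Enclosure = 4842 + 1480 + 1524 = 7846 mm.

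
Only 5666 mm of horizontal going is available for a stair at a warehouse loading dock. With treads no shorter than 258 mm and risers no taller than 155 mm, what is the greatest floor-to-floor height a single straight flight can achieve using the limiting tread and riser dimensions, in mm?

3410 mm

Treads that fit: ⌊5666 / 258⌋ = 21.
Risers = treads + 1 = 22.
Maximum height = 22 × 155 = 3410 mm.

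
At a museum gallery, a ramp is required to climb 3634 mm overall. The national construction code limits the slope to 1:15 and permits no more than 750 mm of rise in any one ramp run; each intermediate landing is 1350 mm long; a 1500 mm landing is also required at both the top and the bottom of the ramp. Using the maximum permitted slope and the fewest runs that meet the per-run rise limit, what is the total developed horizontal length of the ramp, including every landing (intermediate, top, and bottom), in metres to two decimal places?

62.91 m

At most 750 each: 3634/750 = 4.85, giving 5 ramp runs. That means 4 intermediate landings.
Ramp run (horizontal) at 1:15: 3634 × 15 = 54510 mm.
4 intermediate landings contribute 4 × 1350 = 5400 mm.
Top and bottom landings: 2 × 1500 = 3000 mm.
Total = 54510 + 5400 + 3000 = 62910 mm.
= 62.91 m.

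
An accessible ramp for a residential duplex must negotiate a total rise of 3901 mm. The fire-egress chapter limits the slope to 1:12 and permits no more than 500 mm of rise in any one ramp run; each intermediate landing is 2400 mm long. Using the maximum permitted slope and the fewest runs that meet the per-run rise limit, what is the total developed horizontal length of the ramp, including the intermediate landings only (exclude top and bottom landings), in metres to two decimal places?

3901 / 500 = 7.802 → round up to 8 ramp runs. That means 7 intermediate landings.
Ramp run (horizontal) at 1:12: 3901 × 12 = 46812 mm.
7 intermediate landings contribute 7 × 2400 = 16800 mm.
Developed length = 46812 + 16800 = 63612 mm.
= 63.61 m.

63.61 m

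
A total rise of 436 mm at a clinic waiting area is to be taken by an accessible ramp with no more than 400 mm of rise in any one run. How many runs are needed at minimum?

2 runs

436 / 400 = 1.090 → round up to 2 ramp runs.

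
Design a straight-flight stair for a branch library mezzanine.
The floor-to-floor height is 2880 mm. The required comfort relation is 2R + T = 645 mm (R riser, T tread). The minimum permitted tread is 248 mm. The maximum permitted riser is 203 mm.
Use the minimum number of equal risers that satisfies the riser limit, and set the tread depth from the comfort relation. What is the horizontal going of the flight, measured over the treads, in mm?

3654 mm

2880 / 203 = 14.187 → round up to 15 risers.
Riser R = 2880 / 15 = 192 mm, within the 203 mm limit.
T = 645 − 2·192 = 261 mm, which satisfies the 248 mm minimum.
15 risers give 14 treads; going = 14 × 261 = 3654 mm.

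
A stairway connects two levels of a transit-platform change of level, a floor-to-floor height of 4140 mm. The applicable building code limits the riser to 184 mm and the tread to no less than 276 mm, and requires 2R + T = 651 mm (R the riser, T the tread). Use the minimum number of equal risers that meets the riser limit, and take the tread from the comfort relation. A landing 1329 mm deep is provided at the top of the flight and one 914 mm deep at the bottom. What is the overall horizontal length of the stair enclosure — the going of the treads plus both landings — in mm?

4140 / 184 = 22.50, so 23 risers are needed.
Riser R = 4140 / 23 = 180 mm, within the 184 mm limit.
T = 651 − 2·180 = 291 mm, which satisfies the 276 mm minimum.
Going = (23 − 1) × 291 = 6402 mm.
Add landings: 6402 + 1329 + 914 = 8645 mm.

8645 mm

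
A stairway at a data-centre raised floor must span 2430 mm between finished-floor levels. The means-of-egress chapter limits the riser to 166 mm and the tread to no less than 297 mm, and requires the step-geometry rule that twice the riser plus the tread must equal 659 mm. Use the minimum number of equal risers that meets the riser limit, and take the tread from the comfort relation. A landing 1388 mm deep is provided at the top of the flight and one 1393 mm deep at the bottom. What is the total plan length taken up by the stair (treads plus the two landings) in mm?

7471 mm

At most 166 each: 2430/166 = 14.64, giving 15 risers.
Riser R = 2430 / 15 = 162 mm, within the 166 mm limit.
T = 659 − 2·162 = 335 mm, which satisfies the 297 mm minimum.
15 risers give 14 treads; going = 14 × 335 = 4690 mm.
Enclosure = 4690 + 1388 + 1393 = 7471 mm.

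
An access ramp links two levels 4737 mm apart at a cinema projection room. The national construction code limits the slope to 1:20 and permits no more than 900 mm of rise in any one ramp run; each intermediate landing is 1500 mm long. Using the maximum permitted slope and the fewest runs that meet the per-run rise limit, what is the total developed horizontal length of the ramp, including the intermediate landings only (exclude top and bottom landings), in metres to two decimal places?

4737 / 900 = 5.26, so 6 ramp runs are needed. That means 5 intermediate landings.
Ramp run (horizontal) at 1:20: 4737 × 20 = 94740 mm.
5 intermediate landings contribute 5 × 1500 = 7500 mm.
Total developed length = 94740 + 7500 = 102240 mm.
= 102.24 m.

102.24 m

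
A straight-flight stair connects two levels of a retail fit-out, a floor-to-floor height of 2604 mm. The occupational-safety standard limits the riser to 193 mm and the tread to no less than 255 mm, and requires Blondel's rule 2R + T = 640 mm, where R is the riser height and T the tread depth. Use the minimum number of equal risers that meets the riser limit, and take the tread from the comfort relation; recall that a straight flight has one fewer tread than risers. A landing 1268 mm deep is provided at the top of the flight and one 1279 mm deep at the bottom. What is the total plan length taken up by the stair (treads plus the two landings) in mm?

At most 193 each: 2604/193 = 13.49, giving 14 risers.
R = 2604 ÷ 14 = 186 mm.
Tread T = 640 − 2 × 186 = 268 mm (≥ 255 mm).
Going = (14 − 1) × 268 = 3484 mm.
Add landings: 3484 + 1268 + 1279 = 6031 mm.

6031 mm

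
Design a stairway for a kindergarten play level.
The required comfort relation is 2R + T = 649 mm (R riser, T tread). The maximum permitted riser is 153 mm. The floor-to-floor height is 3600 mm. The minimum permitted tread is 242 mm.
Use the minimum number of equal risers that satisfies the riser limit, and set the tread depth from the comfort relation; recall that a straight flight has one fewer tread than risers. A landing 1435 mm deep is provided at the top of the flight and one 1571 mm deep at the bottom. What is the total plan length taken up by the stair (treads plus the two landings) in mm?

3600 / 153 = 23.529 → round up to 24 risers.
Each riser is 3600/24 = 150 mm (≤ 153 mm).
T = 649 − 2·150 = 349 mm, which satisfies the 242 mm minimum.
Treads = 24 − 1 = 23; going = 23 × 349 = 8027 mm.
Add landings: 8027 + 1435 + 1571 = 11033 mm.

11033 mm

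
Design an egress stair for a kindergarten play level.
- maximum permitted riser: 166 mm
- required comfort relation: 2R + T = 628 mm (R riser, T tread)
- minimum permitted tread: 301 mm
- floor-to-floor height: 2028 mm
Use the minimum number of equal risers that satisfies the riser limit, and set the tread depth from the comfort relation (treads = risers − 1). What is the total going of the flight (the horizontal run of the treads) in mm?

3792 mm

⌈2028/166⌉ = 13 risers.
Riser R = 2028 / 13 = 156 mm, within the 166 mm limit.
From 2R + T = 628: T = 628 − 312 = 316 mm.
13 risers give 12 treads; going = 12 × 316 = 3792 mm.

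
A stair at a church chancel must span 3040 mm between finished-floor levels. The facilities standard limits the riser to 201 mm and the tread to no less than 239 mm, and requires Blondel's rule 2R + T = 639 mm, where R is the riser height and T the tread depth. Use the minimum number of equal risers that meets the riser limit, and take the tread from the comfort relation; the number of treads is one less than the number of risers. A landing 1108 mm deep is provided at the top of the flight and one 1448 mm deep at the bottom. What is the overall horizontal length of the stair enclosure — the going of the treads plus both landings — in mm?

6441 mm

⌈3040/201⌉ = 16 risers.
Riser R = 3040 / 16 = 190 mm, within the 201 mm limit.
From 2R + T = 639: T = 639 − 380 = 259 mm.
Going = (16 − 1) × 259 = 3885 mm.
Enclosure = 3885 + 1108 + 1448 = 6441 mm.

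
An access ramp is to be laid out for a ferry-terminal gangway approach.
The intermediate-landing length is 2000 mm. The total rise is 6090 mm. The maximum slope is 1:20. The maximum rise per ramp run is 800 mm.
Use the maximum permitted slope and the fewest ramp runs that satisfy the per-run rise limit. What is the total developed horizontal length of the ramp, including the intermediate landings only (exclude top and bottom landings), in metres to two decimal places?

135.80 m

⌈6090/800⌉ = 8 ramp runs. That means 7 intermediate landings.
Horizontal run for 6090 mm of rise at 1:20 is 6090 × 20 = 121800 mm.
Intermediate landings: 7 × 2000 = 14000 mm.
Total developed length = 121800 + 14000 = 135800 mm.
= 135.80 m.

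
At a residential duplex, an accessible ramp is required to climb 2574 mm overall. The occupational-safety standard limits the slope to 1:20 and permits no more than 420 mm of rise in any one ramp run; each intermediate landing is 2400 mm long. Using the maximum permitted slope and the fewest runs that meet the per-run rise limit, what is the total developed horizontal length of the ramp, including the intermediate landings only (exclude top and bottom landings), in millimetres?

65880 mm

2574 / 420 = 6.13, so 7 ramp runs are needed. That means 6 intermediate landings.
Horizontal run for 2574 mm of rise at 1:20 is 2574 × 20 = 51480 mm.
6 intermediate landings contribute 6 × 2400 = 14400 mm.
Developed length = 51480 + 14400 = 65880 mm.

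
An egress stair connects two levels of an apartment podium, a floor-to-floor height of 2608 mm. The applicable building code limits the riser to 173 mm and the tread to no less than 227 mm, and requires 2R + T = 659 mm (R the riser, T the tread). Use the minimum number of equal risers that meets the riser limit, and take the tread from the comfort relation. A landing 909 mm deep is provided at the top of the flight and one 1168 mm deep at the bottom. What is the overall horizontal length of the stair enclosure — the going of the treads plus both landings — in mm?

⌈2608/173⌉ = 16 risers.
Each riser is 2608/16 = 163 mm (≤ 173 mm).
From 2R + T = 659: T = 659 − 326 = 333 mm.
Treads = 16 − 1 = 15; going = 15 × 333 = 4995 mm.
Add landings: 4995 + 909 + 1168 = 7072 mm.

7072 mm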